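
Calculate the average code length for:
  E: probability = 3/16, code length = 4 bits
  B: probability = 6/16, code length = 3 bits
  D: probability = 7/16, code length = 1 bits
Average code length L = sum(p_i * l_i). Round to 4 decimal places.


Weighted contributions p_i * l_i:
  E: (3/16) * 4 = 12/16
  B: (6/16) * 3 = 18/16
  D: (7/16) * 1 = 7/16
Sum = (12 + 18 + 7)/16 = 37/16

L = 37/16 = 2.3125 bits/symbol


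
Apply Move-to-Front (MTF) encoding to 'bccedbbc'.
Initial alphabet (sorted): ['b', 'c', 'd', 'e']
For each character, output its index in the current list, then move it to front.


MTF encoding:
'b': index 0 in ['b', 'c', 'd', 'e'] -> ['b', 'c', 'd', 'e']
'c': index 1 in ['b', 'c', 'd', 'e'] -> ['c', 'b', 'd', 'e']
'c': index 0 in ['c', 'b', 'd', 'e'] -> ['c', 'b', 'd', 'e']
'e': index 3 in ['c', 'b', 'd', 'e'] -> ['e', 'c', 'b', 'd']
'd': index 3 in ['e', 'c', 'b', 'd'] -> ['d', 'e', 'c', 'b']
'b': index 3 in ['d', 'e', 'c', 'b'] -> ['b', 'd', 'e', 'c']
'b': index 0 in ['b', 'd', 'e', 'c'] -> ['b', 'd', 'e', 'c']
'c': index 3 in ['b', 'd', 'e', 'c'] -> ['c', 'b', 'd', 'e']


Output: [0, 1, 0, 3, 3, 3, 0, 3]


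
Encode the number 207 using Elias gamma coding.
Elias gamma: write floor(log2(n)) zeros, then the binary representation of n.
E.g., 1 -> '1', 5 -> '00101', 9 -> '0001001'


num_bits = floor(log2(207)) + 1 = 8
leading_zeros = num_bits - 1 = 7
binary(207) = 11001111

Elias gamma(207) = '0000000' + '11001111' = 000000011001111 (15 bits)


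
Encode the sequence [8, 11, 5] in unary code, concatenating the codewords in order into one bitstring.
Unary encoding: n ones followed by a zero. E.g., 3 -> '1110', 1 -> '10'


Encode each number as n ones followed by a terminating 0:
  8 -> 111111110 (9 bits)
  11 -> 111111111110 (12 bits)
  5 -> 111110 (6 bits)
Total length = 9 + 12 + 6 = 27 bits.

Unary([8, 11, 5]) = 111111110111111111110111110 (27 bits)


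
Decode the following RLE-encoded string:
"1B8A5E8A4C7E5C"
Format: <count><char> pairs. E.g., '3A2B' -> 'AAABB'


Expanding each <count><char> pair:
  1B -> 'B'
  8A -> 'AAAAAAAA'
  5E -> 'EEEEE'
  8A -> 'AAAAAAAA'
  4C -> 'CCCC'
  7E -> 'EEEEEEE'
  5C -> 'CCCCC'

Decoded = BAAAAAAAAEEEEEAAAAAAAACCCCEEEEEEECCCCC


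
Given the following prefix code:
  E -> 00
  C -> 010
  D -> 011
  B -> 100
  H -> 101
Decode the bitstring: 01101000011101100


Decoding step by step:
Bits 011 -> D
Bits 010 -> C
Bits 00 -> E
Bits 011 -> D
Bits 101 -> H
Bits 100 -> B


Decoded message: DCEDHB


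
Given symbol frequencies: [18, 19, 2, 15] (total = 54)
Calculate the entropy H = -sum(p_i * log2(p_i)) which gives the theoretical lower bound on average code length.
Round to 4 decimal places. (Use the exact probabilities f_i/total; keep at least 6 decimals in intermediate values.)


Per-symbol terms -p_i * log2(p_i) with p_i = f_i/54:
  p = 18/54 = 0.333333: log2(p) = -1.584963, -p*log2(p) = 0.528321
  p = 19/54 = 0.351852: log2(p) = -1.506960, -p*log2(p) = 0.530227
  p = 2/54 = 0.037037: log2(p) = -4.754888, -p*log2(p) = 0.176107
  p = 15/54 = 0.277778: log2(p) = -1.847997, -p*log2(p) = 0.513332
H = 0.528321 + 0.530227 + 0.176107 + 0.513332 = 1.747987

H = 1.748 bits/symbol


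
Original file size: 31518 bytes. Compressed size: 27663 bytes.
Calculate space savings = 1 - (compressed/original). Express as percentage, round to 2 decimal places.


ratio = compressed/original = 27663/31518 = 0.877689
savings = 1 - ratio = 1 - 0.877689 = 0.122311
as a percentage: 0.122311 * 100 = 12.23%

Space savings = 1 - 27663/31518 = 12.23%


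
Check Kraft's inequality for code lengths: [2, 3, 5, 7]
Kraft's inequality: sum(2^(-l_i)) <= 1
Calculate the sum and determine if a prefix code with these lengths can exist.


Sum = 2^(-2) + 2^(-3) + 2^(-5) + 2^(-7)
    = 0.25 + 0.125 + 0.03125 + 0.0078125
    = 53/128 = 0.4140625
Since 0.4140625 <= 1, Kraft's inequality IS satisfied.
A prefix code with these lengths CAN exist.

Kraft sum = 0.4140625. Satisfied.


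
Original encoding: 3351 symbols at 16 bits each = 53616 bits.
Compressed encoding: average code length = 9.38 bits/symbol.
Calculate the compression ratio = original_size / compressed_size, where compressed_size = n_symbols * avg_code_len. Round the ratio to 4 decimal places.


original_size = n_symbols * orig_bits = 3351 * 16 = 53616 bits
compressed_size = n_symbols * avg_code_len = 3351 * 9.38 = 31432.38 bits
ratio = original_size / compressed_size = 53616 / 31432.38 = 1.7058

Compression ratio = 1.7058


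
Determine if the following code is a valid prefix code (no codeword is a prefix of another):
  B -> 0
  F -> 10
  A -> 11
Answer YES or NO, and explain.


Checking each pair (does one codeword prefix another?):
  B='0' vs F='10': no prefix
  B='0' vs A='11': no prefix
  F='10' vs B='0': no prefix
  F='10' vs A='11': no prefix
  A='11' vs B='0': no prefix
  A='11' vs F='10': no prefix
No violation found over all pairs.

YES -- this is a valid prefix code. No codeword is a prefix of any other codeword.


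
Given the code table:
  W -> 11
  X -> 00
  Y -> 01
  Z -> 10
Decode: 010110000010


Decoding:
01 -> Y
01 -> Y
10 -> Z
00 -> X
00 -> X
10 -> Z


Result: YYZXXZ


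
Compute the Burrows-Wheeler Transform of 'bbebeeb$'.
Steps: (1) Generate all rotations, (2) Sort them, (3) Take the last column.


Rotations (sorted):
  0: $bbebeeb -> last char: b
  1: b$bbebee -> last char: e
  2: bbebeeb$ -> last char: $
  3: bebeeb$b -> last char: b
  4: beeb$bbe -> last char: e
  5: eb$bbebe -> last char: e
  6: ebeeb$bb -> last char: b
  7: eeb$bbeb -> last char: b


BWT = be$beebb


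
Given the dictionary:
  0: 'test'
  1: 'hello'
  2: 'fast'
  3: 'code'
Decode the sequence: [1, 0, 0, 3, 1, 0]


Look up each index in the dictionary:
  1 -> 'hello'
  0 -> 'test'
  0 -> 'test'
  3 -> 'code'
  1 -> 'hello'
  0 -> 'test'

Decoded: "hello test test code hello test"


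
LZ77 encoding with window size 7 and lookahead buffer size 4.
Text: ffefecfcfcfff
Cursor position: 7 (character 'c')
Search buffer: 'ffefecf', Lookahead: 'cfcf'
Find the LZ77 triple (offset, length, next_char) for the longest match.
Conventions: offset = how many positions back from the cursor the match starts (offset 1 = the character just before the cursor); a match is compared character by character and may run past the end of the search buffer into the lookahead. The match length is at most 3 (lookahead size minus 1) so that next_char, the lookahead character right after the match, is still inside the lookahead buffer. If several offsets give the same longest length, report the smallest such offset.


Try each offset into the search buffer:
  offset=1 (pos 6, char 'f'): match length 0
  offset=2 (pos 5, char 'c'): match length 3
  offset=3 (pos 4, char 'e'): match length 0
  offset=4 (pos 3, char 'f'): match length 0
  offset=5 (pos 2, char 'e'): match length 0
  offset=6 (pos 1, char 'f'): match length 0
  offset=7 (pos 0, char 'f'): match length 0
Longest match has length 3 at offset 2.
next_char = character at position 7 + 3 = 10 -> 'f'

Best match: offset=2, length=3 (matching 'cfc' starting at position 5)
LZ77 triple: (2, 3, 'f')


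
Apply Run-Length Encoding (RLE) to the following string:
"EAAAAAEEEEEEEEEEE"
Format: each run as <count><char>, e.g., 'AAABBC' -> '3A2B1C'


Scanning runs left to right:
  i=0: run of 'E' x 1 -> '1E'
  i=1: run of 'A' x 5 -> '5A'
  i=6: run of 'E' x 11 -> '11E'

RLE = 1E5A11E


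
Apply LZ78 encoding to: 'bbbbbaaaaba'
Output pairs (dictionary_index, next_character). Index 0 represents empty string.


LZ78 encoding steps:
Dictionary: {0: ''}
Step 1: w='' (idx 0), next='b' -> output (0, 'b'), add 'b' as idx 1
Step 2: w='b' (idx 1), next='b' -> output (1, 'b'), add 'bb' as idx 2
Step 3: w='bb' (idx 2), next='a' -> output (2, 'a'), add 'bba' as idx 3
Step 4: w='' (idx 0), next='a' -> output (0, 'a'), add 'a' as idx 4
Step 5: w='a' (idx 4), next='a' -> output (4, 'a'), add 'aa' as idx 5
Step 6: w='b' (idx 1), next='a' -> output (1, 'a'), add 'ba' as idx 6


Encoded: [(0, 'b'), (1, 'b'), (2, 'a'), (0, 'a'), (4, 'a'), (1, 'a')]


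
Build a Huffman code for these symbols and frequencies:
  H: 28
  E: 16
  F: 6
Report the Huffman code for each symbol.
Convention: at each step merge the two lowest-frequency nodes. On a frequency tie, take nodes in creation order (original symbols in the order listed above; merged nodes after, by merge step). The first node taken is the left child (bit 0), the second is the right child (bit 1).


Huffman tree construction:
Step 1: Merge F(6) + E(16) = 22
Step 2: Merge (F+E)(22) + H(28) = 50
Read each symbol's code off the tree from the root (left child = 0, right child = 1).

Codes:
  H: 1 (length 1)
  E: 01 (length 2)
  F: 00 (length 2)
Average code length: 72/50 = 1.4400 bits/symbol


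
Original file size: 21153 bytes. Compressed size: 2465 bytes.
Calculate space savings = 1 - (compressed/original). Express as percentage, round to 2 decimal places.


ratio = compressed/original = 2465/21153 = 0.116532
savings = 1 - ratio = 1 - 0.116532 = 0.883468
as a percentage: 0.883468 * 100 = 88.35%

Space savings = 1 - 2465/21153 = 88.35%


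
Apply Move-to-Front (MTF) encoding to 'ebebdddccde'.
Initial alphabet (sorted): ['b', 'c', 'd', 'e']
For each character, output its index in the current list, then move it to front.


MTF encoding:
'e': index 3 in ['b', 'c', 'd', 'e'] -> ['e', 'b', 'c', 'd']
'b': index 1 in ['e', 'b', 'c', 'd'] -> ['b', 'e', 'c', 'd']
'e': index 1 in ['b', 'e', 'c', 'd'] -> ['e', 'b', 'c', 'd']
'b': index 1 in ['e', 'b', 'c', 'd'] -> ['b', 'e', 'c', 'd']
'd': index 3 in ['b', 'e', 'c', 'd'] -> ['d', 'b', 'e', 'c']
'd': index 0 in ['d', 'b', 'e', 'c'] -> ['d', 'b', 'e', 'c']
'd': index 0 in ['d', 'b', 'e', 'c'] -> ['d', 'b', 'e', 'c']
'c': index 3 in ['d', 'b', 'e', 'c'] -> ['c', 'd', 'b', 'e']
'c': index 0 in ['c', 'd', 'b', 'e'] -> ['c', 'd', 'b', 'e']
'd': index 1 in ['c', 'd', 'b', 'e'] -> ['d', 'c', 'b', 'e']
'e': index 3 in ['d', 'c', 'b', 'e'] -> ['e', 'd', 'c', 'b']


Output: [3, 1, 1, 1, 3, 0, 0, 3, 0, 1, 3]


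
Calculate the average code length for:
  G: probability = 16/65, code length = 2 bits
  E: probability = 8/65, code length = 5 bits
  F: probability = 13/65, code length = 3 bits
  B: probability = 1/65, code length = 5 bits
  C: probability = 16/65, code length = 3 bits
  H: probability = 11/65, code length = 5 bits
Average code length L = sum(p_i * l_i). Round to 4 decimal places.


Weighted contributions p_i * l_i:
  G: (16/65) * 2 = 32/65
  E: (8/65) * 5 = 40/65
  F: (13/65) * 3 = 39/65
  B: (1/65) * 5 = 5/65
  C: (16/65) * 3 = 48/65
  H: (11/65) * 5 = 55/65
Sum = (32 + 40 + 39 + 5 + 48 + 55)/65 = 219/65

L = 219/65 = 3.3692 bits/symbol


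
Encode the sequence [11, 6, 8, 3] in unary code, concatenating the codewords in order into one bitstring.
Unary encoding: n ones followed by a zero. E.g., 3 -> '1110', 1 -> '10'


Encode each number as n ones followed by a terminating 0:
  11 -> 111111111110 (12 bits)
  6 -> 1111110 (7 bits)
  8 -> 111111110 (9 bits)
  3 -> 1110 (4 bits)
Total length = 12 + 7 + 9 + 4 = 32 bits.

Unary([11, 6, 8, 3]) = 11111111111011111101111111101110 (32 bits)


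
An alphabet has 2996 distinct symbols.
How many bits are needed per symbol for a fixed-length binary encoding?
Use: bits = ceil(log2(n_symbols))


log2(2996) = 11.5488
Bracket: 2^11 = 2048 < 2996 <= 2^12 = 4096
So ceil(log2(2996)) = 12

bits = ceil(log2(2996)) = ceil(11.5488) = 12 bits


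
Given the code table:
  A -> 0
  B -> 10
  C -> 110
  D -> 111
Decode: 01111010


Decoding:
0 -> A
111 -> D
10 -> B
10 -> B


Result: ADBB


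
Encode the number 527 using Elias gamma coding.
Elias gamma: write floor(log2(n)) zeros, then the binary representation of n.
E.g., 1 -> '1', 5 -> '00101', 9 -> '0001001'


num_bits = floor(log2(527)) + 1 = 10
leading_zeros = num_bits - 1 = 9
binary(527) = 1000001111

Elias gamma(527) = '000000000' + '1000001111' = 0000000001000001111 (19 bits)


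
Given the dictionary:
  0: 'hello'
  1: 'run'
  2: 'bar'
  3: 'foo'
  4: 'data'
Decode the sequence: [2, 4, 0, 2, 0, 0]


Look up each index in the dictionary:
  2 -> 'bar'
  4 -> 'data'
  0 -> 'hello'
  2 -> 'bar'
  0 -> 'hello'
  0 -> 'hello'

Decoded: "bar data hello bar hello hello"


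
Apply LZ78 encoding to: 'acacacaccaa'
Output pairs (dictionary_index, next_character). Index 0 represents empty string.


LZ78 encoding steps:
Dictionary: {0: ''}
Step 1: w='' (idx 0), next='a' -> output (0, 'a'), add 'a' as idx 1
Step 2: w='' (idx 0), next='c' -> output (0, 'c'), add 'c' as idx 2
Step 3: w='a' (idx 1), next='c' -> output (1, 'c'), add 'ac' as idx 3
Step 4: w='ac' (idx 3), next='a' -> output (3, 'a'), add 'aca' as idx 4
Step 5: w='c' (idx 2), next='c' -> output (2, 'c'), add 'cc' as idx 5
Step 6: w='a' (idx 1), next='a' -> output (1, 'a'), add 'aa' as idx 6


Encoded: [(0, 'a'), (0, 'c'), (1, 'c'), (3, 'a'), (2, 'c'), (1, 'a')]


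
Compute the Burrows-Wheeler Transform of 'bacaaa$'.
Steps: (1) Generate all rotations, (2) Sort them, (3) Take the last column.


Rotations (sorted):
  0: $bacaaa -> last char: a
  1: a$bacaa -> last char: a
  2: aa$baca -> last char: a
  3: aaa$bac -> last char: c
  4: acaaa$b -> last char: b
  5: bacaaa$ -> last char: $
  6: caaa$ba -> last char: a


BWT = aaacb$a


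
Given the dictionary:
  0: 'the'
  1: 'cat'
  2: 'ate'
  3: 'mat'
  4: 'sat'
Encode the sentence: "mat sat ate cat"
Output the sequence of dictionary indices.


Look up each word in the dictionary:
  'mat' -> 3
  'sat' -> 4
  'ate' -> 2
  'cat' -> 1

Encoded: [3, 4, 2, 1]


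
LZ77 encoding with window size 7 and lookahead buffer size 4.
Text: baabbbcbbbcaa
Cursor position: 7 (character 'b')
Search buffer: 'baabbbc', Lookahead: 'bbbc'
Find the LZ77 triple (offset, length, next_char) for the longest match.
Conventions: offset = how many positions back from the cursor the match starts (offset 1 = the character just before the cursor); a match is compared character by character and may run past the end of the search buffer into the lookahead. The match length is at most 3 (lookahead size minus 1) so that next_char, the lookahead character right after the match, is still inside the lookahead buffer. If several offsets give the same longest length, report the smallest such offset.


Try each offset into the search buffer:
  offset=1 (pos 6, char 'c'): match length 0
  offset=2 (pos 5, char 'b'): match length 1
  offset=3 (pos 4, char 'b'): match length 2
  offset=4 (pos 3, char 'b'): match length 3
  offset=5 (pos 2, char 'a'): match length 0
  offset=6 (pos 1, char 'a'): match length 0
  offset=7 (pos 0, char 'b'): match length 1
Longest match has length 3 at offset 4.
next_char = character at position 7 + 3 = 10 -> 'c'

Best match: offset=4, length=3 (matching 'bbb' starting at position 3)
LZ77 triple: (4, 3, 'c')


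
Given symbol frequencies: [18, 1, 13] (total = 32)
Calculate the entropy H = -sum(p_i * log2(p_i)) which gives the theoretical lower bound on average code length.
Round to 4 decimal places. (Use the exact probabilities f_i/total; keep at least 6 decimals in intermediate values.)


Per-symbol terms -p_i * log2(p_i) with p_i = f_i/32:
  p = 18/32 = 0.562500: log2(p) = -0.830075, -p*log2(p) = 0.466917
  p = 1/32 = 0.031250: log2(p) = -5.000000, -p*log2(p) = 0.156250
  p = 13/32 = 0.406250: log2(p) = -1.299560, -p*log2(p) = 0.527946
H = 0.466917 + 0.156250 + 0.527946 = 1.151113

H = 1.1511 bits/symbol


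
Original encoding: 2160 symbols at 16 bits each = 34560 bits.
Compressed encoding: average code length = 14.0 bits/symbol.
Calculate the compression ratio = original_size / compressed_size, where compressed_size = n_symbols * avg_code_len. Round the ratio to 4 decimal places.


original_size = n_symbols * orig_bits = 2160 * 16 = 34560 bits
compressed_size = n_symbols * avg_code_len = 2160 * 14.0 = 30240.0 bits
ratio = original_size / compressed_size = 34560 / 30240.0 = 1.1429

Compression ratio = 1.1429


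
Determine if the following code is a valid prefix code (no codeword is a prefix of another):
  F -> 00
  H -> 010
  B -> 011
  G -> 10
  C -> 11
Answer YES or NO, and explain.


Checking each pair (does one codeword prefix another?):
  F='00' vs H='010': no prefix
  F='00' vs B='011': no prefix
  F='00' vs G='10': no prefix
  F='00' vs C='11': no prefix
  H='010' vs F='00': no prefix
  H='010' vs B='011': no prefix
  H='010' vs G='10': no prefix
  H='010' vs C='11': no prefix
  B='011' vs F='00': no prefix
  B='011' vs H='010': no prefix
  B='011' vs G='10': no prefix
  B='011' vs C='11': no prefix
  G='10' vs F='00': no prefix
  G='10' vs H='010': no prefix
  G='10' vs B='011': no prefix
  G='10' vs C='11': no prefix
  C='11' vs F='00': no prefix
  C='11' vs H='010': no prefix
  C='11' vs B='011': no prefix
  C='11' vs G='10': no prefix
No violation found over all pairs.

YES -- this is a valid prefix code. No codeword is a prefix of any other codeword.


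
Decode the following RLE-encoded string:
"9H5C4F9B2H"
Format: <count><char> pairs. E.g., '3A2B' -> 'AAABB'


Expanding each <count><char> pair:
  9H -> 'HHHHHHHHH'
  5C -> 'CCCCC'
  4F -> 'FFFF'
  9B -> 'BBBBBBBBB'
  2H -> 'HH'

Decoded = HHHHHHHHHCCCCCFFFFBBBBBBBBBHH


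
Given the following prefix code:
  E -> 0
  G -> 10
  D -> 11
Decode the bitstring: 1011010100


Decoding step by step:
Bits 10 -> G
Bits 11 -> D
Bits 0 -> E
Bits 10 -> G
Bits 10 -> G
Bits 0 -> E


Decoded message: GDEGGE


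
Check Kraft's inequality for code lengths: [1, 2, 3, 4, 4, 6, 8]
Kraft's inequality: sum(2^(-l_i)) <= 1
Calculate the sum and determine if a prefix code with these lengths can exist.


Sum = 2^(-1) + 2^(-2) + 2^(-3) + 2^(-4) + 2^(-4) + 2^(-6) + 2^(-8)
    = 0.5 + 0.25 + 0.125 + 0.0625 + 0.0625 + 0.015625 + 0.00390625
    = 261/256 = 1.01953125
Since 1.01953125 > 1, Kraft's inequality is NOT satisfied.
A prefix code with these lengths CANNOT exist.

Kraft sum = 1.01953125. Not satisfied.


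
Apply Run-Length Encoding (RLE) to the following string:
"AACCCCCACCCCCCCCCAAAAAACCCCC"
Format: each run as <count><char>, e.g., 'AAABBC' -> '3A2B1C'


Scanning runs left to right:
  i=0: run of 'A' x 2 -> '2A'
  i=2: run of 'C' x 5 -> '5C'
  i=7: run of 'A' x 1 -> '1A'
  i=8: run of 'C' x 9 -> '9C'
  i=17: run of 'A' x 6 -> '6A'
  i=23: run of 'C' x 5 -> '5C'

RLE = 2A5C1A9C6A5C


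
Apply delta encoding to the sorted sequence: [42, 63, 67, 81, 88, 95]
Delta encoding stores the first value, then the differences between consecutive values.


First value: 42
Deltas:
  63 - 42 = 21
  67 - 63 = 4
  81 - 67 = 14
  88 - 81 = 7
  95 - 88 = 7


Delta encoded: [42, 21, 4, 14, 7, 7]


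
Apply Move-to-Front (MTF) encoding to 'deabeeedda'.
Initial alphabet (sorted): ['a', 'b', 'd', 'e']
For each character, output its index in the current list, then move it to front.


MTF encoding:
'd': index 2 in ['a', 'b', 'd', 'e'] -> ['d', 'a', 'b', 'e']
'e': index 3 in ['d', 'a', 'b', 'e'] -> ['e', 'd', 'a', 'b']
'a': index 2 in ['e', 'd', 'a', 'b'] -> ['a', 'e', 'd', 'b']
'b': index 3 in ['a', 'e', 'd', 'b'] -> ['b', 'a', 'e', 'd']
'e': index 2 in ['b', 'a', 'e', 'd'] -> ['e', 'b', 'a', 'd']
'e': index 0 in ['e', 'b', 'a', 'd'] -> ['e', 'b', 'a', 'd']
'e': index 0 in ['e', 'b', 'a', 'd'] -> ['e', 'b', 'a', 'd']
'd': index 3 in ['e', 'b', 'a', 'd'] -> ['d', 'e', 'b', 'a']
'd': index 0 in ['d', 'e', 'b', 'a'] -> ['d', 'e', 'b', 'a']
'a': index 3 in ['d', 'e', 'b', 'a'] -> ['a', 'd', 'e', 'b']


Output: [2, 3, 2, 3, 2, 0, 0, 3, 0, 3]


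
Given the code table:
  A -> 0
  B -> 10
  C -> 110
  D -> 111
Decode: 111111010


Decoding:
111 -> D
111 -> D
0 -> A
10 -> B


Result: DDAB


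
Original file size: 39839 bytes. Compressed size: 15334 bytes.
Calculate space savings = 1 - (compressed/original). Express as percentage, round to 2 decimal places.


ratio = compressed/original = 15334/39839 = 0.384899
savings = 1 - ratio = 1 - 0.384899 = 0.615101
as a percentage: 0.615101 * 100 = 61.51%

Space savings = 1 - 15334/39839 = 61.51%


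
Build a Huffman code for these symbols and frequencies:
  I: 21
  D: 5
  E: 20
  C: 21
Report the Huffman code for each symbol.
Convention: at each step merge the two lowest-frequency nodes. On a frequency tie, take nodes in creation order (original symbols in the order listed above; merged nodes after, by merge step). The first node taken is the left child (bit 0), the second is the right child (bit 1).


Huffman tree construction:
Step 1: Merge D(5) + E(20) = 25
Step 2: Merge I(21) + C(21) = 42
Step 3: Merge (D+E)(25) + (I+C)(42) = 67
Read each symbol's code off the tree from the root (left child = 0, right child = 1).

Codes:
  I: 10 (length 2)
  D: 00 (length 2)
  E: 01 (length 2)
  C: 11 (length 2)
Average code length: 134/67 = 2.0000 bits/symbol


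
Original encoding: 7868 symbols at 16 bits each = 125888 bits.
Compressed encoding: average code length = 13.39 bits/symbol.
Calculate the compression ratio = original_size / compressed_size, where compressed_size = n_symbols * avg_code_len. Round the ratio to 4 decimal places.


original_size = n_symbols * orig_bits = 7868 * 16 = 125888 bits
compressed_size = n_symbols * avg_code_len = 7868 * 13.39 = 105352.52 bits
ratio = original_size / compressed_size = 125888 / 105352.52 = 1.1949

Compression ratio = 1.1949


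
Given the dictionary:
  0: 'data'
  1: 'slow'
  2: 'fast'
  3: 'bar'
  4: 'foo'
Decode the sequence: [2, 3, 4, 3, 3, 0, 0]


Look up each index in the dictionary:
  2 -> 'fast'
  3 -> 'bar'
  4 -> 'foo'
  3 -> 'bar'
  3 -> 'bar'
  0 -> 'data'
  0 -> 'data'

Decoded: "fast bar foo bar bar data data"


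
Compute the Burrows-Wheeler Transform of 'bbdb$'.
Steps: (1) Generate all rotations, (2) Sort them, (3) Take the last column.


Rotations (sorted):
  0: $bbdb -> last char: b
  1: b$bbd -> last char: d
  2: bbdb$ -> last char: $
  3: bdb$b -> last char: b
  4: db$bb -> last char: b


BWT = bd$bb


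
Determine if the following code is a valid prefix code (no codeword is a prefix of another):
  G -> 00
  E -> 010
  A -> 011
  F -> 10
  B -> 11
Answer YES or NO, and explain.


Checking each pair (does one codeword prefix another?):
  G='00' vs E='010': no prefix
  G='00' vs A='011': no prefix
  G='00' vs F='10': no prefix
  G='00' vs B='11': no prefix
  E='010' vs G='00': no prefix
  E='010' vs A='011': no prefix
  E='010' vs F='10': no prefix
  E='010' vs B='11': no prefix
  A='011' vs G='00': no prefix
  A='011' vs E='010': no prefix
  A='011' vs F='10': no prefix
  A='011' vs B='11': no prefix
  F='10' vs G='00': no prefix
  F='10' vs E='010': no prefix
  F='10' vs A='011': no prefix
  F='10' vs B='11': no prefix
  B='11' vs G='00': no prefix
  B='11' vs E='010': no prefix
  B='11' vs A='011': no prefix
  B='11' vs F='10': no prefix
No violation found over all pairs.

YES -- this is a valid prefix code. No codeword is a prefix of any other codeword.


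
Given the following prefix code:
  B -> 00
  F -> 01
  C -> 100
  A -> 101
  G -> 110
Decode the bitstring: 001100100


Decoding step by step:
Bits 00 -> B
Bits 110 -> G
Bits 01 -> F
Bits 00 -> B


Decoded message: BGFB


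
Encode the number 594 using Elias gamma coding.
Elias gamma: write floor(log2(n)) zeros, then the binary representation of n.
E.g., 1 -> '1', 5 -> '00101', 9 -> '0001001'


num_bits = floor(log2(594)) + 1 = 10
leading_zeros = num_bits - 1 = 9
binary(594) = 1001010010

Elias gamma(594) = '000000000' + '1001010010' = 0000000001001010010 (19 bits)


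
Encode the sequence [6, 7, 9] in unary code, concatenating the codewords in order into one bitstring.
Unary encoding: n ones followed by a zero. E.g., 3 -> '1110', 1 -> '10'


Encode each number as n ones followed by a terminating 0:
  6 -> 1111110 (7 bits)
  7 -> 11111110 (8 bits)
  9 -> 1111111110 (10 bits)
Total length = 7 + 8 + 10 = 25 bits.

Unary([6, 7, 9]) = 1111110111111101111111110 (25 bits)


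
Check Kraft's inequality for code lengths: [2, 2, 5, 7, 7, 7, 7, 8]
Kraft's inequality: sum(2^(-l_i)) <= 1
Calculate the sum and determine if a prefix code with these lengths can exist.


Sum = 2^(-2) + 2^(-2) + 2^(-5) + 2^(-7) + 2^(-7) + 2^(-7) + 2^(-7) + 2^(-8)
    = 0.25 + 0.25 + 0.03125 + 0.0078125 + 0.0078125 + 0.0078125 + 0.0078125 + 0.00390625
    = 145/256 = 0.56640625
Since 0.56640625 <= 1, Kraft's inequality IS satisfied.
A prefix code with these lengths CAN exist.

Kraft sum = 0.56640625. Satisfied.


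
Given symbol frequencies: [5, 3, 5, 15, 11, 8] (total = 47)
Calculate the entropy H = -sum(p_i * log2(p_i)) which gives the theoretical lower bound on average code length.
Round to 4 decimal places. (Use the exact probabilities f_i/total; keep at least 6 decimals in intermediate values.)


Per-symbol terms -p_i * log2(p_i) with p_i = f_i/47:
  p = 5/47 = 0.106383: log2(p) = -3.232661, -p*log2(p) = 0.343900
  p = 3/47 = 0.063830: log2(p) = -3.969626, -p*log2(p) = 0.253380
  p = 5/47 = 0.106383: log2(p) = -3.232661, -p*log2(p) = 0.343900
  p = 15/47 = 0.319149: log2(p) = -1.647698, -p*log2(p) = 0.525861
  p = 11/47 = 0.234043: log2(p) = -2.095157, -p*log2(p) = 0.490356
  p = 8/47 = 0.170213: log2(p) = -2.554589, -p*log2(p) = 0.434824
H = 0.343900 + 0.253380 + 0.343900 + 0.525861 + 0.490356 + 0.434824 = 2.392221

H = 2.3922 bits/symbol


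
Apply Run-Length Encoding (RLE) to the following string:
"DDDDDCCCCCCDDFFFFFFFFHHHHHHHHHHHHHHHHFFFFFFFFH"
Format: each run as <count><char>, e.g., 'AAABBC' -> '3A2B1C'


Scanning runs left to right:
  i=0: run of 'D' x 5 -> '5D'
  i=5: run of 'C' x 6 -> '6C'
  i=11: run of 'D' x 2 -> '2D'
  i=13: run of 'F' x 8 -> '8F'
  i=21: run of 'H' x 16 -> '16H'
  i=37: run of 'F' x 8 -> '8F'
  i=45: run of 'H' x 1 -> '1H'

RLE = 5D6C2D8F16H8F1H


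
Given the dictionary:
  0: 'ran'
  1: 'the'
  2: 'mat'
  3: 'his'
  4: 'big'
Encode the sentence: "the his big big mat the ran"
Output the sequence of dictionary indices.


Look up each word in the dictionary:
  'the' -> 1
  'his' -> 3
  'big' -> 4
  'big' -> 4
  'mat' -> 2
  'the' -> 1
  'ran' -> 0

Encoded: [1, 3, 4, 4, 2, 1, 0]


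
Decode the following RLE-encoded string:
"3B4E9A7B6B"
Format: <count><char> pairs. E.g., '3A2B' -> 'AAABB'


Expanding each <count><char> pair:
  3B -> 'BBB'
  4E -> 'EEEE'
  9A -> 'AAAAAAAAA'
  7B -> 'BBBBBBB'
  6B -> 'BBBBBB'

Decoded = BBBEEEEAAAAAAAAABBBBBBBBBBBBB


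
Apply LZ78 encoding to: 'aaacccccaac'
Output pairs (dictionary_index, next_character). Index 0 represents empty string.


LZ78 encoding steps:
Dictionary: {0: ''}
Step 1: w='' (idx 0), next='a' -> output (0, 'a'), add 'a' as idx 1
Step 2: w='a' (idx 1), next='a' -> output (1, 'a'), add 'aa' as idx 2
Step 3: w='' (idx 0), next='c' -> output (0, 'c'), add 'c' as idx 3
Step 4: w='c' (idx 3), next='c' -> output (3, 'c'), add 'cc' as idx 4
Step 5: w='cc' (idx 4), next='a' -> output (4, 'a'), add 'cca' as idx 5
Step 6: w='a' (idx 1), next='c' -> output (1, 'c'), add 'ac' as idx 6


Encoded: [(0, 'a'), (1, 'a'), (0, 'c'), (3, 'c'), (4, 'a'), (1, 'c')]


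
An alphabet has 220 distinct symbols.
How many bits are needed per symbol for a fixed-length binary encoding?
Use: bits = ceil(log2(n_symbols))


log2(220) = 7.7814
Bracket: 2^7 = 128 < 220 <= 2^8 = 256
So ceil(log2(220)) = 8

bits = ceil(log2(220)) = ceil(7.7814) = 8 bits


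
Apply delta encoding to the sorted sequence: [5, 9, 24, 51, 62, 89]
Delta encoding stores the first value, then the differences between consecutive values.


First value: 5
Deltas:
  9 - 5 = 4
  24 - 9 = 15
  51 - 24 = 27
  62 - 51 = 11
  89 - 62 = 27


Delta encoded: [5, 4, 15, 27, 11, 27]


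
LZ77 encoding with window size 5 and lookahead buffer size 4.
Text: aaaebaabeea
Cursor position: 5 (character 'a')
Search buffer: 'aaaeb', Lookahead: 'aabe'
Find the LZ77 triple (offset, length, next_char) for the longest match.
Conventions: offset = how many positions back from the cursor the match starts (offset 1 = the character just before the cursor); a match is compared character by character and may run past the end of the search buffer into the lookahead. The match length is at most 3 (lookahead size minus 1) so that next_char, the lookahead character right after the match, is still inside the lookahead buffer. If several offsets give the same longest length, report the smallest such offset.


Try each offset into the search buffer:
  offset=1 (pos 4, char 'b'): match length 0
  offset=2 (pos 3, char 'e'): match length 0
  offset=3 (pos 2, char 'a'): match length 1
  offset=4 (pos 1, char 'a'): match length 2
  offset=5 (pos 0, char 'a'): match length 2
Longest match has length 2, found at offsets 4, 5; take the smallest, offset 4.
next_char = character at position 5 + 2 = 7 -> 'b'

Best match: offset=4, length=2 (matching 'aa' starting at position 1)
LZ77 triple: (4, 2, 'b')


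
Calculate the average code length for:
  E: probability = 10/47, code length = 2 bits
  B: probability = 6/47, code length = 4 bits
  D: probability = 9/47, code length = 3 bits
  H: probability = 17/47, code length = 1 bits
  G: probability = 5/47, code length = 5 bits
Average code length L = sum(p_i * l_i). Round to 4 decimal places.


Weighted contributions p_i * l_i:
  E: (10/47) * 2 = 20/47
  B: (6/47) * 4 = 24/47
  D: (9/47) * 3 = 27/47
  H: (17/47) * 1 = 17/47
  G: (5/47) * 5 = 25/47
Sum = (20 + 24 + 27 + 17 + 25)/47 = 113/47

L = 113/47 = 2.4043 bits/symbol


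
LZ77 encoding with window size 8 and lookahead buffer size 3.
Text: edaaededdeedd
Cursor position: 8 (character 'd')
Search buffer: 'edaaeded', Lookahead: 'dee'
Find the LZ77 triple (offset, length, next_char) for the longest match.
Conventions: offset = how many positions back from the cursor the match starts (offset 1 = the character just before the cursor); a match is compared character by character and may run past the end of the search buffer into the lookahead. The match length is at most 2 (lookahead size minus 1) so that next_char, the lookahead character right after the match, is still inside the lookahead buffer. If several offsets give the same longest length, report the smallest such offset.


Try each offset into the search buffer:
  offset=1 (pos 7, char 'd'): match length 1
  offset=2 (pos 6, char 'e'): match length 0
  offset=3 (pos 5, char 'd'): match length 2
  offset=4 (pos 4, char 'e'): match length 0
  offset=5 (pos 3, char 'a'): match length 0
  offset=6 (pos 2, char 'a'): match length 0
  offset=7 (pos 1, char 'd'): match length 1
  offset=8 (pos 0, char 'e'): match length 0
Longest match has length 2 at offset 3.
next_char = character at position 8 + 2 = 10 -> 'e'

Best match: offset=3, length=2 (matching 'de' starting at position 5)
LZ77 triple: (3, 2, 'e')


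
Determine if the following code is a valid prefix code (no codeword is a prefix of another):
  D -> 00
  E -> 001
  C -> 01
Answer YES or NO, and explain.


Checking each pair (does one codeword prefix another?):
  D='00' vs E='001': prefix -- VIOLATION

NO -- this is NOT a valid prefix code. D (00) is a prefix of E (001).


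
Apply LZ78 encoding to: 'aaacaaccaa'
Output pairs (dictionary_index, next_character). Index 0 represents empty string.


LZ78 encoding steps:
Dictionary: {0: ''}
Step 1: w='' (idx 0), next='a' -> output (0, 'a'), add 'a' as idx 1
Step 2: w='a' (idx 1), next='a' -> output (1, 'a'), add 'aa' as idx 2
Step 3: w='' (idx 0), next='c' -> output (0, 'c'), add 'c' as idx 3
Step 4: w='aa' (idx 2), next='c' -> output (2, 'c'), add 'aac' as idx 4
Step 5: w='c' (idx 3), next='a' -> output (3, 'a'), add 'ca' as idx 5
Step 6: w='a' (idx 1), end of input -> output (1, '')


Encoded: [(0, 'a'), (1, 'a'), (0, 'c'), (2, 'c'), (3, 'a'), (1, '')]


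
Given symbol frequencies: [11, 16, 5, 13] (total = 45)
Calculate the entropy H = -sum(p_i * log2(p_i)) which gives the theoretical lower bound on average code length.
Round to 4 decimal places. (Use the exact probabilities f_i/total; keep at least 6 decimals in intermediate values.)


Per-symbol terms -p_i * log2(p_i) with p_i = f_i/45:
  p = 11/45 = 0.244444: log2(p) = -2.032421, -p*log2(p) = 0.496814
  p = 16/45 = 0.355556: log2(p) = -1.491853, -p*log2(p) = 0.530437
  p = 5/45 = 0.111111: log2(p) = -3.169925, -p*log2(p) = 0.352214
  p = 13/45 = 0.288889: log2(p) = -1.791413, -p*log2(p) = 0.517519
H = 0.496814 + 0.530437 + 0.352214 + 0.517519 = 1.896984

H = 1.897 bits/symbol


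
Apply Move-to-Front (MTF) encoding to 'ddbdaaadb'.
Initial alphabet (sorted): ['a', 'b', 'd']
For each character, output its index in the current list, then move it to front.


MTF encoding:
'd': index 2 in ['a', 'b', 'd'] -> ['d', 'a', 'b']
'd': index 0 in ['d', 'a', 'b'] -> ['d', 'a', 'b']
'b': index 2 in ['d', 'a', 'b'] -> ['b', 'd', 'a']
'd': index 1 in ['b', 'd', 'a'] -> ['d', 'b', 'a']
'a': index 2 in ['d', 'b', 'a'] -> ['a', 'd', 'b']
'a': index 0 in ['a', 'd', 'b'] -> ['a', 'd', 'b']
'a': index 0 in ['a', 'd', 'b'] -> ['a', 'd', 'b']
'd': index 1 in ['a', 'd', 'b'] -> ['d', 'a', 'b']
'b': index 2 in ['d', 'a', 'b'] -> ['b', 'd', 'a']


Output: [2, 0, 2, 1, 2, 0, 0, 1, 2]


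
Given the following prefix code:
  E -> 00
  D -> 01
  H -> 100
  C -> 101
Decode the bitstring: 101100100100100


Decoding step by step:
Bits 101 -> C
Bits 100 -> H
Bits 100 -> H
Bits 100 -> H
Bits 100 -> H


Decoded message: CHHHH


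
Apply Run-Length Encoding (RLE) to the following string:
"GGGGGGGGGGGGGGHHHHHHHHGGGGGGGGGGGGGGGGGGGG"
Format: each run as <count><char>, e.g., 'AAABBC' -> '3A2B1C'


Scanning runs left to right:
  i=0: run of 'G' x 14 -> '14G'
  i=14: run of 'H' x 8 -> '8H'
  i=22: run of 'G' x 20 -> '20G'

RLE = 14G8H20G


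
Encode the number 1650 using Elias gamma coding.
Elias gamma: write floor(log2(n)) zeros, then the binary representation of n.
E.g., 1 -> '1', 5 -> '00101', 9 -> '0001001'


num_bits = floor(log2(1650)) + 1 = 11
leading_zeros = num_bits - 1 = 10
binary(1650) = 11001110010

Elias gamma(1650) = '0000000000' + '11001110010' = 000000000011001110010 (21 bits)


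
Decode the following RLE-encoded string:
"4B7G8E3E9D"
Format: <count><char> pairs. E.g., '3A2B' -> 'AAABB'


Expanding each <count><char> pair:
  4B -> 'BBBB'
  7G -> 'GGGGGGG'
  8E -> 'EEEEEEEE'
  3E -> 'EEE'
  9D -> 'DDDDDDDDD'

Decoded = BBBBGGGGGGGEEEEEEEEEEEDDDDDDDDD


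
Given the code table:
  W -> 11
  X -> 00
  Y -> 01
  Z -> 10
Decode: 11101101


Decoding:
11 -> W
10 -> Z
11 -> W
01 -> Y


Result: WZWY


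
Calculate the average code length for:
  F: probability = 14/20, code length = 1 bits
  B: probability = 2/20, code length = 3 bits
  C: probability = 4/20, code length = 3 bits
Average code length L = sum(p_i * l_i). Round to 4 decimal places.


Weighted contributions p_i * l_i:
  F: (14/20) * 1 = 14/20
  B: (2/20) * 3 = 6/20
  C: (4/20) * 3 = 12/20
Sum = (14 + 6 + 12)/20 = 32/20

L = 32/20 = 1.6000 bits/symbol


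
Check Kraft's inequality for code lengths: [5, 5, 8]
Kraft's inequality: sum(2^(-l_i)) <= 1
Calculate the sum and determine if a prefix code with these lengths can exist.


Sum = 2^(-5) + 2^(-5) + 2^(-8)
    = 0.03125 + 0.03125 + 0.00390625
    = 17/256 = 0.06640625
Since 0.06640625 <= 1, Kraft's inequality IS satisfied.
A prefix code with these lengths CAN exist.

Kraft sum = 0.06640625. Satisfied.


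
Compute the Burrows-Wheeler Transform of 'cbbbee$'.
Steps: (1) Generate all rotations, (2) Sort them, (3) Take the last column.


Rotations (sorted):
  0: $cbbbee -> last char: e
  1: bbbee$c -> last char: c
  2: bbee$cb -> last char: b
  3: bee$cbb -> last char: b
  4: cbbbee$ -> last char: $
  5: e$cbbbe -> last char: e
  6: ee$cbbb -> last char: b


BWT = ecbb$eb


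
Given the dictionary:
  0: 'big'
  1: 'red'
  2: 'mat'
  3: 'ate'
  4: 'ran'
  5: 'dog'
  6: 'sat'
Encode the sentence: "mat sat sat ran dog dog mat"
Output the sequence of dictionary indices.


Look up each word in the dictionary:
  'mat' -> 2
  'sat' -> 6
  'sat' -> 6
  'ran' -> 4
  'dog' -> 5
  'dog' -> 5
  'mat' -> 2

Encoded: [2, 6, 6, 4, 5, 5, 2]


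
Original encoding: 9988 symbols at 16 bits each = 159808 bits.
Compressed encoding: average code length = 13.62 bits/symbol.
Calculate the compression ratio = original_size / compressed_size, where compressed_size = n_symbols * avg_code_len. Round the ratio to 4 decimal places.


original_size = n_symbols * orig_bits = 9988 * 16 = 159808 bits
compressed_size = n_symbols * avg_code_len = 9988 * 13.62 = 136036.56 bits
ratio = original_size / compressed_size = 159808 / 136036.56 = 1.1747

Compression ratio = 1.1747


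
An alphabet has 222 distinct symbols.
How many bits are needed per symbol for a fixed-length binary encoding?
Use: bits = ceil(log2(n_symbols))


log2(222) = 7.7944
Bracket: 2^7 = 128 < 222 <= 2^8 = 256
So ceil(log2(222)) = 8

bits = ceil(log2(222)) = ceil(7.7944) = 8 bits


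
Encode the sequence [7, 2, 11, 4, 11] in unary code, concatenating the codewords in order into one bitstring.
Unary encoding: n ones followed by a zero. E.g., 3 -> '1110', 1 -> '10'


Encode each number as n ones followed by a terminating 0:
  7 -> 11111110 (8 bits)
  2 -> 110 (3 bits)
  11 -> 111111111110 (12 bits)
  4 -> 11110 (5 bits)
  11 -> 111111111110 (12 bits)
Total length = 8 + 3 + 12 + 5 + 12 = 40 bits.

Unary([7, 2, 11, 4, 11]) = 1111111011011111111111011110111111111110 (40 bits)


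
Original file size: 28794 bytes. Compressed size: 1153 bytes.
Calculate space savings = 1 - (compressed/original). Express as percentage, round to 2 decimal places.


ratio = compressed/original = 1153/28794 = 0.040043
savings = 1 - ratio = 1 - 0.040043 = 0.959957
as a percentage: 0.959957 * 100 = 96.0%

Space savings = 1 - 1153/28794 = 96.0%


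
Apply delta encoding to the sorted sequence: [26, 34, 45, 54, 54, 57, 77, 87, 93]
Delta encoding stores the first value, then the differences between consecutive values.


First value: 26
Deltas:
  34 - 26 = 8
  45 - 34 = 11
  54 - 45 = 9
  54 - 54 = 0
  57 - 54 = 3
  77 - 57 = 20
  87 - 77 = 10
  93 - 87 = 6


Delta encoded: [26, 8, 11, 9, 0, 3, 20, 10, 6]


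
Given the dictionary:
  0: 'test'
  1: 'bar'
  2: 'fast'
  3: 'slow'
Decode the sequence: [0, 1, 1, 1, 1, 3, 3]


Look up each index in the dictionary:
  0 -> 'test'
  1 -> 'bar'
  1 -> 'bar'
  1 -> 'bar'
  1 -> 'bar'
  3 -> 'slow'
  3 -> 'slow'

Decoded: "test bar bar bar bar slow slow"


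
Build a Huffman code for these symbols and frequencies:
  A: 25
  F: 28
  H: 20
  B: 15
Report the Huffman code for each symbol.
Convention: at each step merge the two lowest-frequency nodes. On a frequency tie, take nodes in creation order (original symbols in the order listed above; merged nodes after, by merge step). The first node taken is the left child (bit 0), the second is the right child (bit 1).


Huffman tree construction:
Step 1: Merge B(15) + H(20) = 35
Step 2: Merge A(25) + F(28) = 53
Step 3: Merge (B+H)(35) + (A+F)(53) = 88
Read each symbol's code off the tree from the root (left child = 0, right child = 1).

Codes:
  A: 10 (length 2)
  F: 11 (length 2)
  H: 01 (length 2)
  B: 00 (length 2)
Average code length: 176/88 = 2.0000 bits/symbol


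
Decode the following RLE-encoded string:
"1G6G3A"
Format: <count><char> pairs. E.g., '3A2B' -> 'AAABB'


Expanding each <count><char> pair:
  1G -> 'G'
  6G -> 'GGGGGG'
  3A -> 'AAA'

Decoded = GGGGGGGAAA


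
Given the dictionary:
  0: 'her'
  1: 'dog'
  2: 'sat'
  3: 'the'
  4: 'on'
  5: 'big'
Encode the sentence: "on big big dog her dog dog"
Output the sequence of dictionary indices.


Look up each word in the dictionary:
  'on' -> 4
  'big' -> 5
  'big' -> 5
  'dog' -> 1
  'her' -> 0
  'dog' -> 1
  'dog' -> 1

Encoded: [4, 5, 5, 1, 0, 1, 1]


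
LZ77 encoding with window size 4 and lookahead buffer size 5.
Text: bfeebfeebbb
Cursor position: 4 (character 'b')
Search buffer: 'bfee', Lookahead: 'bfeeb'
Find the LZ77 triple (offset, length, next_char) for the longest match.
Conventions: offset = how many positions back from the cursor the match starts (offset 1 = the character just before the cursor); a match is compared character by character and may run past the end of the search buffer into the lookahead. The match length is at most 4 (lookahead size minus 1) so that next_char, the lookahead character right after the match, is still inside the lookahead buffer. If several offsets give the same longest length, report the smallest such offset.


Try each offset into the search buffer:
  offset=1 (pos 3, char 'e'): match length 0
  offset=2 (pos 2, char 'e'): match length 0
  offset=3 (pos 1, char 'f'): match length 0
  offset=4 (pos 0, char 'b'): match length 4
Longest match has length 4 at offset 4.
next_char = character at position 4 + 4 = 8 -> 'b'

Best match: offset=4, length=4 (matching 'bfee' starting at position 0)
LZ77 triple: (4, 4, 'b')
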